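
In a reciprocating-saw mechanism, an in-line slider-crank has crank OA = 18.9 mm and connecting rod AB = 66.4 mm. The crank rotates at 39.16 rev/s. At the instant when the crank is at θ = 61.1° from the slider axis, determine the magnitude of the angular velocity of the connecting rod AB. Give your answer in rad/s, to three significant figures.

ω = 246 rad/s (converted from 39.16 rev/s).
The rod makes angle φ with the slider axis where L sinφ = r sinθ; differentiating, L cosφ·φ̇ = r ω cosθ.
L cosφ = √(L² − r² sin²θ) = 0.064305 m.
|ω_rod| = r ω |cosθ| / √(L² − r² sin²θ) = 0.0189·246·0.48328/0.064305 = 34.949 rad/s.

34.9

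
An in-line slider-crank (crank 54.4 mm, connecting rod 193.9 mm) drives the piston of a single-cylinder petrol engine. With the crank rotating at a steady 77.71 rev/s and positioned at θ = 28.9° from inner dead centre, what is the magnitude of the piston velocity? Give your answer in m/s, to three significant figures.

ω = 2π·77.7 = 488.3 rad/s
For an in-line slider-crank, x = r cosθ + √(L² − r² sin²θ), so v = −rω sinθ·[1 + r cosθ/√(L² − r² sin²θ)].
With r = 0.0544 m, L = 0.1939 m, θ = 28.9°: √(L² − r² sin²θ) = 0.19211 m.
v = −0.0544·488.3·0.48328·[1 + 0.0544·0.87546/0.19211] = -16.019 m/s.
|v| = 16.019 m/s.

16.0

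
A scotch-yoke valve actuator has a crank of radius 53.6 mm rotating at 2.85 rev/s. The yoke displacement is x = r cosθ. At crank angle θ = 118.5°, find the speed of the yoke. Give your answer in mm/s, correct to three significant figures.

ω = 17.91 rad/s (from 2.85 rev/s).
x = r cosθ ⇒ ẋ = −rω sinθ.
|v| = rω|sinθ| = 0.0536·17.91·|sin 118.5°| = 0.84351 m/s = 843.51 mm/s.

844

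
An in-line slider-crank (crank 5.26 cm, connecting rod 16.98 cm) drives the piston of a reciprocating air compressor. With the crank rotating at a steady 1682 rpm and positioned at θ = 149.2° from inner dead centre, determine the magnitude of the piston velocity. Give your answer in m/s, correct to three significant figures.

ω = 2π·1682/60 = 176.1 rad/s
For an in-line slider-crank, x = r cosθ + √(L² − r² sin²θ), so v = −rω sinθ·[1 + r cosθ/√(L² − r² sin²θ)].
With r = 0.0526 m, L = 0.1698 m, θ = 149.2°: √(L² − r² sin²θ) = 0.16765 m.
v = −0.0526·176.1·0.51204·[1 + 0.0526·-0.85896/0.16765] = -3.4655 m/s.
|v| = 3.4655 m/s.

3.47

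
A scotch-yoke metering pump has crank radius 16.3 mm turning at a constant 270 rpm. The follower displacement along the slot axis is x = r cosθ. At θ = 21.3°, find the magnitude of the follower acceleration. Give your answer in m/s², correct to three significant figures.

ω = 28.27 rad/s (from 270 rpm).
x = r cosθ ⇒ ẍ = −rω² cosθ (ω constant).
|a| = rω²|cosθ| = 0.0163·(28.27)²·|cos 21.3°| = 12.141 m/s².

12.1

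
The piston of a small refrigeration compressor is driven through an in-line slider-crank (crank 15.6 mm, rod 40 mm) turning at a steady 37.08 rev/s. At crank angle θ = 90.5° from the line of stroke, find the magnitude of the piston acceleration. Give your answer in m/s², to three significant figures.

366

ω = 2π·37.1 = 233 rad/s
x(θ) = r cosθ + √(L² − r² sin²θ); with ω constant, a = ω²·d²x/dθ².
d²x/dθ² = −r cosθ − r²(cos2θ)/√u − r⁴ sin²2θ/(4u^{3/2}),  u = L² − r² sin²θ = 0.00135666 m².
Substituting r = 0.0156 m, L = 0.04 m, θ = 90.5°: d²x/dθ² = +0.0067422 m.
a = ω²·d²x/dθ² = (233)²·(+0.0067422) = +365.97 m/s²;  |a| = 365.97 m/s².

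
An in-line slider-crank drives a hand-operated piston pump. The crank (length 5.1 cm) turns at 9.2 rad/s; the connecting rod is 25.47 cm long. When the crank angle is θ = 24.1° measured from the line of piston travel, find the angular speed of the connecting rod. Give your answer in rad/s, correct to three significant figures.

1.69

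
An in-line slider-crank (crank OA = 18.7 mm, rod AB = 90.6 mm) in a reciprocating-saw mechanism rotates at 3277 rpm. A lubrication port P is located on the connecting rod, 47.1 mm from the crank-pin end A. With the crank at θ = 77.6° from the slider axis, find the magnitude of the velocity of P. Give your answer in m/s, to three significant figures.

6.45

ω = 343.2 rad/s.  Crank-pin speed |V_A| = rω = 6.4172 m/s, perpendicular to OA.
Rod angle: sinφ = −(r/L) sinθ ⇒ φ = -11.630°; ω_rod = −rω cosθ/√(L²−r²sin²θ) = -15.529 rad/s.
V_P = V_A + ω_rod × AP, with AP = 0.0471 m along the rod.
Components: V_Px = −rω sinθ − a·ω_rod·sinφ = -6.415 m/s;  V_Py = rω cosθ + a·ω_rod·cosφ = +0.66162 m/s.
|V_P| = √(V_Px² + V_Py²) = 6.449 m/s.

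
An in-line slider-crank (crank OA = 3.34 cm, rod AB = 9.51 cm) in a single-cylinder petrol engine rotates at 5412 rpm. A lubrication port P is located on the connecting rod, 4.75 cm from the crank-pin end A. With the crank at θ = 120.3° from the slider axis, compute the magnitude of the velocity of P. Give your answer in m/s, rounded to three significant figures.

15.6

ω = 566.7 rad/s.  Crank-pin speed |V_A| = rω = 18.929 m/s, perpendicular to OA.
Rod angle: sinφ = −(r/L) sinθ ⇒ φ = -17.652°; ω_rod = −rω cosθ/√(L²−r²sin²θ) = +105.39 rad/s.
V_P = V_A + ω_rod × AP, with AP = 0.0475 m along the rod.
Components: V_Px = −rω sinθ − a·ω_rod·sinφ = -14.825 m/s;  V_Py = rω cosθ + a·ω_rod·cosφ = -4.7802 m/s.
|V_P| = √(V_Px² + V_Py²) = 15.577 m/s.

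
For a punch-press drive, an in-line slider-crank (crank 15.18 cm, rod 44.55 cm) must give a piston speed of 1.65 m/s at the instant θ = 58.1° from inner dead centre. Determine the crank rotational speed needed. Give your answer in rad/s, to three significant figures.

For an in-line slider-crank, |v_piston| = rω|sinθ|·[1 + r cosθ/√(L² − r² sin²θ)].
With r = 0.1518 m, L = 0.4455 m, θ = 58.1°: the bracketed kinematic factor |dx/dθ| = 0.15312 m.
ω = v/|dx/dθ| = 1.65/0.15312 = 10.776 rad/s.

10.8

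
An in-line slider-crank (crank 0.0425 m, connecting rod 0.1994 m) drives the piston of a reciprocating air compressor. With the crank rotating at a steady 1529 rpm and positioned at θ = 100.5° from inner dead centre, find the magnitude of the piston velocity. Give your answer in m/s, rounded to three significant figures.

6.43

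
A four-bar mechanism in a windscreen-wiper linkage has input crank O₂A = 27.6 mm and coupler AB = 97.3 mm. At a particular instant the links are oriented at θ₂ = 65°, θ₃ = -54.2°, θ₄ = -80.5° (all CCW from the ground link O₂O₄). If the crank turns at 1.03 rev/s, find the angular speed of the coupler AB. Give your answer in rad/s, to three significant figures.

ω₂ = 6.472 rad/s (from 1.03 rev/s).
Differentiating the loop-closure r₂e^{iθ₂}+r₃e^{iθ₃}=r₁+r₄e^{iθ₄} gives r₂ω₂e^{iθ₂}+r₃ω₃e^{iθ₃}=r₄ω₄e^{iθ₄}.
Eliminating the other unknown: ω₃ = r₂ω₂ sin(θ₄−θ₂) / [r₃ sin(θ₃−θ₄)].
Numerator sine = -0.56641; denominator sine = +0.44307.
Result = 0.0276·6.472·(-0.56641) / (0.0973·(+0.44307)) = -2.3468 rad/s; magnitude 2.3468 rad/s.

2.35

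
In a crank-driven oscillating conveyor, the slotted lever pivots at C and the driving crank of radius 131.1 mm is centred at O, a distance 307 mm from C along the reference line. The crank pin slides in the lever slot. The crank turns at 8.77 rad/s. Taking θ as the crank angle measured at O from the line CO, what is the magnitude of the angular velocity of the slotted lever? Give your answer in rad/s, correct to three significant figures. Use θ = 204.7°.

ω = 8.77 rad/s
Crank pin A relative to C: A = (d + r cosθ, r sinθ); lever angle φ = atan2(r sinθ, d + r cosθ).
Differentiating tanφ: φ̇ = rω(d cosθ + r)/(d² + r² + 2dr cosθ).
d² + r² + 2dr cosθ = |CA|² = 0.0383055 m²;  d cosθ + r = -0.14781 m.
|ω_lever| = |0.1311·8.77·-0.14781| / 0.0383055 = 4.4366 rad/s.

4.44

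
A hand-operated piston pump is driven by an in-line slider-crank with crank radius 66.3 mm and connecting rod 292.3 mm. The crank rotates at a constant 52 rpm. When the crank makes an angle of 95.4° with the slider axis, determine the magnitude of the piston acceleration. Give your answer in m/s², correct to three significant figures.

0.634

ω = 2π·52/60 = 5.445 rad/s
x(θ) = r cosθ + √(L² − r² sin²θ); with ω constant, a = ω²·d²x/dθ².
d²x/dθ² = −r cosθ − r²(cos2θ)/√u − r⁴ sin²2θ/(4u^{3/2}),  u = L² − r² sin²θ = 0.0810825 m².
Substituting r = 0.0663 m, L = 0.2923 m, θ = 95.4°: d²x/dθ² = +0.021396 m.
a = ω²·d²x/dθ² = (5.445)²·(+0.021396) = +0.63444 m/s²;  |a| = 0.63444 m/s².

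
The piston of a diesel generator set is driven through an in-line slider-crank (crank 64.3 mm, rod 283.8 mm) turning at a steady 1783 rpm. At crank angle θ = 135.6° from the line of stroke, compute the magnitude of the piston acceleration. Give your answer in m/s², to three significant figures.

ω = 2π·1783/60 = 186.7 rad/s
x(θ) = r cosθ + √(L² − r² sin²θ); with ω constant, a = ω²·d²x/dθ².
d²x/dθ² = −r cosθ − r²(cos2θ)/√u − r⁴ sin²2θ/(4u^{3/2}),  u = L² − r² sin²θ = 0.0785185 m².
Substituting r = 0.0643 m, L = 0.2838 m, θ = 135.6°: d²x/dθ² = +0.045437 m.
a = ω²·d²x/dθ² = (186.7)²·(+0.045437) = +1584.1 m/s²;  |a| = 1584.1 m/s².

1580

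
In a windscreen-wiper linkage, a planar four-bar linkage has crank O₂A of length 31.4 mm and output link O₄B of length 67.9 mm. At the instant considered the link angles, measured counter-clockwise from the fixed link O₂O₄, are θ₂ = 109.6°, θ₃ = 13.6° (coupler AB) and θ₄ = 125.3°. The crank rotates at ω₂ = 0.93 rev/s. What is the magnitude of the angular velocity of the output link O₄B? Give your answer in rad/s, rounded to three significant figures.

ω₂ = 5.843 rad/s (from 0.93 rev/s).
Differentiating the loop-closure r₂e^{iθ₂}+r₃e^{iθ₃}=r₁+r₄e^{iθ₄} gives r₂ω₂e^{iθ₂}+r₃ω₃e^{iθ₃}=r₄ω₄e^{iθ₄}.
Eliminating the other unknown: ω₄ = r₂ω₂ sin(θ₂−θ₃) / [r₄ sin(θ₄−θ₃)].
Numerator sine = +0.99452; denominator sine = +0.92913.
Result = 0.0314·5.843·(+0.99452) / (0.0679·(+0.92913)) = +2.8924 rad/s; magnitude 2.8924 rad/s.

2.89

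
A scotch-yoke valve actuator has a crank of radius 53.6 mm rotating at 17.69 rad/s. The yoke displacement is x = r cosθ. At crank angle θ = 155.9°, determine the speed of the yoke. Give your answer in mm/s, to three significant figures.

387

ω = 17.69 rad/s
x = r cosθ ⇒ ẋ = −rω sinθ.
|v| = rω|sinθ| = 0.0536·17.69·|sin 155.9°| = 0.38717 m/s = 387.17 mm/s.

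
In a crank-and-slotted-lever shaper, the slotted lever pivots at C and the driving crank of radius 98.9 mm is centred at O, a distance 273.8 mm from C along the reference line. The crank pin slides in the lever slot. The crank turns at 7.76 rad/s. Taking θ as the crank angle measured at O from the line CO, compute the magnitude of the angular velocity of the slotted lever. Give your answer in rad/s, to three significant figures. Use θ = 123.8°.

0.751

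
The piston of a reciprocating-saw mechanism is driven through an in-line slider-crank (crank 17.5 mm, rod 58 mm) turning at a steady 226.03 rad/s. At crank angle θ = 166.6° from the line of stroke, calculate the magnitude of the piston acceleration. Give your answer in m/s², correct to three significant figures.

627

ω = 226 rad/s
x(θ) = r cosθ + √(L² − r² sin²θ); with ω constant, a = ω²·d²x/dθ².
d²x/dθ² = −r cosθ − r²(cos2θ)/√u − r⁴ sin²2θ/(4u^{3/2}),  u = L² − r² sin²θ = 0.00334755 m².
Substituting r = 0.0175 m, L = 0.058 m, θ = 166.6°: d²x/dθ² = +0.012274 m.
a = ω²·d²x/dθ² = (226)²·(+0.012274) = +627.09 m/s²;  |a| = 627.09 m/s².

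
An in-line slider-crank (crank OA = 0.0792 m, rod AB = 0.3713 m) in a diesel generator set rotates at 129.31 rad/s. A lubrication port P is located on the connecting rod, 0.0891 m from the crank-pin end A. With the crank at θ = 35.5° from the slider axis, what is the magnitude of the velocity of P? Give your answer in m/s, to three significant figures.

8.86

ω = 129.3 rad/s.  Crank-pin speed |V_A| = rω = 10.241 m/s, perpendicular to OA.
Rod angle: sinφ = −(r/L) sinθ ⇒ φ = -7.115°; ω_rod = −rω cosθ/√(L²−r²sin²θ) = -22.63 rad/s.
V_P = V_A + ω_rod × AP, with AP = 0.0891 m along the rod.
Components: V_Px = −rω sinθ − a·ω_rod·sinφ = -6.1969 m/s;  V_Py = rω cosθ + a·ω_rod·cosφ = +6.3369 m/s.
|V_P| = √(V_Px² + V_Py²) = 8.8633 m/s.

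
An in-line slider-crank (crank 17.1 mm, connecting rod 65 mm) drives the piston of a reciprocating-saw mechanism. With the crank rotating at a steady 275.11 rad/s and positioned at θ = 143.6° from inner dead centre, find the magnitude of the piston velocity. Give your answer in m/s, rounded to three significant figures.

ω = 275.1 rad/s
For an in-line slider-crank, x = r cosθ + √(L² − r² sin²θ), so v = −rω sinθ·[1 + r cosθ/√(L² − r² sin²θ)].
With r = 0.0171 m, L = 0.065 m, θ = 143.6°: √(L² − r² sin²θ) = 0.064203 m.
v = −0.0171·275.1·0.59342·[1 + 0.0171·-0.80489/0.064203] = -2.1932 m/s.
|v| = 2.1932 m/s.

2.19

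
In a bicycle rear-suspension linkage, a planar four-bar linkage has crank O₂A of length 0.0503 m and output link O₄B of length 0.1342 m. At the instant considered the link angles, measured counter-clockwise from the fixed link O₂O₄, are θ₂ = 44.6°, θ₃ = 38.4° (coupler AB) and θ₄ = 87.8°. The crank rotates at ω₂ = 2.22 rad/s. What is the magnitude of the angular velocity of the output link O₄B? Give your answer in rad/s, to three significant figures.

0.118

ω₂ = 2.22 rad/s
Differentiating the loop-closure r₂e^{iθ₂}+r₃e^{iθ₃}=r₁+r₄e^{iθ₄} gives r₂ω₂e^{iθ₂}+r₃ω₃e^{iθ₃}=r₄ω₄e^{iθ₄}.
Eliminating the other unknown: ω₄ = r₂ω₂ sin(θ₂−θ₃) / [r₄ sin(θ₄−θ₃)].
Numerator sine = +0.10800; denominator sine = +0.75927.
Result = 0.0503·2.22·(+0.10800) / (0.1342·(+0.75927)) = +0.11836 rad/s; magnitude 0.11836 rad/s.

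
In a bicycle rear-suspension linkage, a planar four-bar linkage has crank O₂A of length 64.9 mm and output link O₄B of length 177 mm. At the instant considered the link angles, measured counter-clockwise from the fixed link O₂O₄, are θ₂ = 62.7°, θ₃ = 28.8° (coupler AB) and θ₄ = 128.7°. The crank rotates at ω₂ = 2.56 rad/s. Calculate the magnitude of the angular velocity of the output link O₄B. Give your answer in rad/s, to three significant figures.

0.531

ω₂ = 2.56 rad/s
Differentiating the loop-closure r₂e^{iθ₂}+r₃e^{iθ₃}=r₁+r₄e^{iθ₄} gives r₂ω₂e^{iθ₂}+r₃ω₃e^{iθ₃}=r₄ω₄e^{iθ₄}.
Eliminating the other unknown: ω₄ = r₂ω₂ sin(θ₂−θ₃) / [r₄ sin(θ₄−θ₃)].
Numerator sine = +0.55775; denominator sine = +0.98511.
Result = 0.0649·2.56·(+0.55775) / (0.177·(+0.98511)) = +0.53145 rad/s; magnitude 0.53145 rad/s.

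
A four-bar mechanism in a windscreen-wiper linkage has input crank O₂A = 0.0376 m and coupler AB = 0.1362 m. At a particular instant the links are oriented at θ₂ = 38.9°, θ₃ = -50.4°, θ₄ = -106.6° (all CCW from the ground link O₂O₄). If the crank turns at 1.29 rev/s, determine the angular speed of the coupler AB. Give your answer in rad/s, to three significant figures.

ω₂ = 8.105 rad/s (from 1.29 rev/s).
Differentiating the loop-closure r₂e^{iθ₂}+r₃e^{iθ₃}=r₁+r₄e^{iθ₄} gives r₂ω₂e^{iθ₂}+r₃ω₃e^{iθ₃}=r₄ω₄e^{iθ₄}.
Eliminating the other unknown: ω₃ = r₂ω₂ sin(θ₄−θ₂) / [r₃ sin(θ₃−θ₄)].
Numerator sine = -0.56641; denominator sine = +0.83098.
Result = 0.0376·8.105·(-0.56641) / (0.1362·(+0.83098)) = -1.5252 rad/s; magnitude 1.5252 rad/s.

1.53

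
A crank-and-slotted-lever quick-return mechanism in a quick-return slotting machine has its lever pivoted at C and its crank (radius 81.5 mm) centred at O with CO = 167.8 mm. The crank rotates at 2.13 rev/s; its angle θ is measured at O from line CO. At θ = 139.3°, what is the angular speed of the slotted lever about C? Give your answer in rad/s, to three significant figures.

ω = 13.38 rad/s (from 2.13 rev/s).
Crank pin A relative to C: A = (d + r cosθ, r sinθ); lever angle φ = atan2(r sinθ, d + r cosθ).
Differentiating tanφ: φ̇ = rω(d cosθ + r)/(d² + r² + 2dr cosθ).
d² + r² + 2dr cosθ = |CA|² = 0.0140631 m²;  d cosθ + r = -0.045715 m.
|ω_lever| = |0.0815·13.38·-0.045715| / 0.0140631 = 3.5456 rad/s.

3.55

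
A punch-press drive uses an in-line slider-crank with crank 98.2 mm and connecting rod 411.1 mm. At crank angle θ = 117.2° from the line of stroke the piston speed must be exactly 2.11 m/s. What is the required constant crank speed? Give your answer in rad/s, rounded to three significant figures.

27.2

For an in-line slider-crank, |v_piston| = rω|sinθ|·[1 + r cosθ/√(L² − r² sin²θ)].
With r = 0.0982 m, L = 0.4111 m, θ = 117.2°: the bracketed kinematic factor |dx/dθ| = 0.077581 m.
ω = v/|dx/dθ| = 2.11/0.077581 = 27.197 rad/s.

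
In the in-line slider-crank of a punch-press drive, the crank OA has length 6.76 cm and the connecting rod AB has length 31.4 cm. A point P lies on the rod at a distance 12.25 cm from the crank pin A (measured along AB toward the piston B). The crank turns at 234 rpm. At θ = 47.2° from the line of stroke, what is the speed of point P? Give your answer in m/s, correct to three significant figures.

1.46

ω = 24.5 rad/s.  Crank-pin speed |V_A| = rω = 1.6565 m/s, perpendicular to OA.
Rod angle: sinφ = −(r/L) sinθ ⇒ φ = -9.089°; ω_rod = −rω cosθ/√(L²−r²sin²θ) = -3.6299 rad/s.
V_P = V_A + ω_rod × AP, with AP = 0.1225 m along the rod.
Components: V_Px = −rω sinθ − a·ω_rod·sinφ = -1.2857 m/s;  V_Py = rω cosθ + a·ω_rod·cosφ = +0.68641 m/s.
|V_P| = √(V_Px² + V_Py²) = 1.4574 m/s.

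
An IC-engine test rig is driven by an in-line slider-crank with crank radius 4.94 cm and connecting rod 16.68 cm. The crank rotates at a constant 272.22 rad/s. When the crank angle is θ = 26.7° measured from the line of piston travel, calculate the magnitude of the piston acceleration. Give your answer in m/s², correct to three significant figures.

3940

ω = 272.2 rad/s
x(θ) = r cosθ + √(L² − r² sin²θ); with ω constant, a = ω²·d²x/dθ².
d²x/dθ² = −r cosθ − r²(cos2θ)/√u − r⁴ sin²2θ/(4u^{3/2}),  u = L² − r² sin²θ = 0.0273296 m².
Substituting r = 0.0494 m, L = 0.1668 m, θ = 26.7°: d²x/dθ² = -0.053146 m.
a = ω²·d²x/dθ² = (272.2)²·(-0.053146) = -3938.3 m/s²;  |a| = 3938.3 m/s².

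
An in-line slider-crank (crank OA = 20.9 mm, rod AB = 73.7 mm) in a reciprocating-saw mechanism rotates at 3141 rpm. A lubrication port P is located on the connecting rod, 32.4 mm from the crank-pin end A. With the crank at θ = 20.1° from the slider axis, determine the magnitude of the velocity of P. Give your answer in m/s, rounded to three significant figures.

4.48

ω = 328.9 rad/s.  Crank-pin speed |V_A| = rω = 6.8745 m/s, perpendicular to OA.
Rod angle: sinφ = −(r/L) sinθ ⇒ φ = -5.593°; ω_rod = −rω cosθ/√(L²−r²sin²θ) = -88.015 rad/s.
V_P = V_A + ω_rod × AP, with AP = 0.0324 m along the rod.
Components: V_Px = −rω sinθ − a·ω_rod·sinφ = -2.6404 m/s;  V_Py = rω cosθ + a·ω_rod·cosφ = +3.6177 m/s.
|V_P| = √(V_Px² + V_Py²) = 4.4788 m/s.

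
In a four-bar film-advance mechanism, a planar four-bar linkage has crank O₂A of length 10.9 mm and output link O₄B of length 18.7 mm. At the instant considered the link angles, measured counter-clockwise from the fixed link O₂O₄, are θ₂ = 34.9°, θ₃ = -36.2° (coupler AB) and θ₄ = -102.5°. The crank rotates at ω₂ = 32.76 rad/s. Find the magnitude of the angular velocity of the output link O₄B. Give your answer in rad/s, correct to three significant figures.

19.7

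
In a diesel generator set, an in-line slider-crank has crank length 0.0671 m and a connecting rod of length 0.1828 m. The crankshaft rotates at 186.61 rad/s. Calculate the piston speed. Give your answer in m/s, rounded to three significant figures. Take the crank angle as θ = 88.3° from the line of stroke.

ω = 186.6 rad/s
For an in-line slider-crank, x = r cosθ + √(L² − r² sin²θ), so v = −rω sinθ·[1 + r cosθ/√(L² − r² sin²θ)].
With r = 0.0671 m, L = 0.1828 m, θ = 88.3°: √(L² − r² sin²θ) = 0.17005 m.
v = −0.0671·186.6·0.99956·[1 + 0.0671·0.02967/0.17005] = -12.663 m/s.
|v| = 12.663 m/s.

12.7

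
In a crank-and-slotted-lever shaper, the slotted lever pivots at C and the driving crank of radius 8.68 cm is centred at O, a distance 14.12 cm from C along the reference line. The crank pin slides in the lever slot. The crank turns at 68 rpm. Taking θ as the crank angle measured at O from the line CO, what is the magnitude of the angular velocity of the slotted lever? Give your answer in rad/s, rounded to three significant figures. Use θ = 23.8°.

ω = 7.121 rad/s (from 68 rpm).
Crank pin A relative to C: A = (d + r cosθ, r sinθ); lever angle φ = atan2(r sinθ, d + r cosθ).
Differentiating tanφ: φ̇ = rω(d cosθ + r)/(d² + r² + 2dr cosθ).
d² + r² + 2dr cosθ = |CA|² = 0.0498995 m²;  d cosθ + r = +0.21599 m.
|ω_lever| = |0.0868·7.121·+0.21599| / 0.0498995 = 2.6755 rad/s.

2.68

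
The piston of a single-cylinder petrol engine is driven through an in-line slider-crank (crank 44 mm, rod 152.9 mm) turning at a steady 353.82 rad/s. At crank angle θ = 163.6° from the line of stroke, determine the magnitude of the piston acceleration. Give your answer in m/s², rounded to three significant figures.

3940

ω = 353.8 rad/s
x(θ) = r cosθ + √(L² − r² sin²θ); with ω constant, a = ω²·d²x/dθ².
d²x/dθ² = −r cosθ − r²(cos2θ)/√u − r⁴ sin²2θ/(4u^{3/2}),  u = L² − r² sin²θ = 0.0232241 m².
Substituting r = 0.044 m, L = 0.1529 m, θ = 163.6°: d²x/dθ² = +0.031454 m.
a = ω²·d²x/dθ² = (353.8)²·(+0.031454) = +3937.6 m/s²;  |a| = 3937.6 m/s².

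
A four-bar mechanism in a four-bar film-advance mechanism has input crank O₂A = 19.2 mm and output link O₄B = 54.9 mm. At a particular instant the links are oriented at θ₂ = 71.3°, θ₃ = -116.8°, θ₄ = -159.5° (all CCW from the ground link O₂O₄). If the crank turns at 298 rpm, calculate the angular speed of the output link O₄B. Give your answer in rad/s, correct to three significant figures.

ω₂ = 31.21 rad/s (from 298 rpm).
Differentiating the loop-closure r₂e^{iθ₂}+r₃e^{iθ₃}=r₁+r₄e^{iθ₄} gives r₂ω₂e^{iθ₂}+r₃ω₃e^{iθ₃}=r₄ω₄e^{iθ₄}.
Eliminating the other unknown: ω₄ = r₂ω₂ sin(θ₂−θ₃) / [r₄ sin(θ₄−θ₃)].
Numerator sine = -0.14090; denominator sine = -0.67816.
Result = 0.0192·31.21·(-0.14090) / (0.0549·(-0.67816)) = +2.2675 rad/s; magnitude 2.2675 rad/s.

2.27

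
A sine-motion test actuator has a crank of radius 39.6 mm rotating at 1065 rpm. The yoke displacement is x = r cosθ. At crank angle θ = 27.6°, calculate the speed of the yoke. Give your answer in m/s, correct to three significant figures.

ω = 111.5 rad/s (from 1065 rpm).
x = r cosθ ⇒ ẋ = −rω sinθ.
|v| = rω|sinθ| = 0.0396·111.5·|sin 27.6°| = 2.0461 m/s.

2.05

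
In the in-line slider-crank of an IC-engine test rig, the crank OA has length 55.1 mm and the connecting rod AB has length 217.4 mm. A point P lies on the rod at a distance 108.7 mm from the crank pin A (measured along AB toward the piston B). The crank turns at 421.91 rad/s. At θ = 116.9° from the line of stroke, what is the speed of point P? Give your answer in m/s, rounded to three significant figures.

ω = 421.9 rad/s.  Crank-pin speed |V_A| = rω = 23.247 m/s, perpendicular to OA.
Rod angle: sinφ = −(r/L) sinθ ⇒ φ = -13.063°; ω_rod = −rω cosθ/√(L²−r²sin²θ) = +49.665 rad/s.
V_P = V_A + ω_rod × AP, with AP = 0.1087 m along the rod.
Components: V_Px = −rω sinθ − a·ω_rod·sinφ = -19.512 m/s;  V_Py = rω cosθ + a·ω_rod·cosφ = -5.2589 m/s.
|V_P| = √(V_Px² + V_Py²) = 20.208 m/s.

20.2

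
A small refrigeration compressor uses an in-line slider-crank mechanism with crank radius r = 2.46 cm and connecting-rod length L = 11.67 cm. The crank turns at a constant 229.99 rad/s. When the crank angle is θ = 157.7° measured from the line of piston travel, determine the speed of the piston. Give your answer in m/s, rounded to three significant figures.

1.73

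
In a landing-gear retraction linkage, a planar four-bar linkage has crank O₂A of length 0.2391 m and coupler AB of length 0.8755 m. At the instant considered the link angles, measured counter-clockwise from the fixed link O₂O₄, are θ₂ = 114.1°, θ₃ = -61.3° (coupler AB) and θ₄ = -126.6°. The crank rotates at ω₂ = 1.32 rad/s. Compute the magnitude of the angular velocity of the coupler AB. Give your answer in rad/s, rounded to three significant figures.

0.346

ω₂ = 1.32 rad/s
Differentiating the loop-closure r₂e^{iθ₂}+r₃e^{iθ₃}=r₁+r₄e^{iθ₄} gives r₂ω₂e^{iθ₂}+r₃ω₃e^{iθ₃}=r₄ω₄e^{iθ₄}.
Eliminating the other unknown: ω₃ = r₂ω₂ sin(θ₄−θ₂) / [r₃ sin(θ₃−θ₄)].
Numerator sine = +0.87207; denominator sine = +0.90851.
Result = 0.2391·1.32·(+0.87207) / (0.8755·(+0.90851)) = +0.34603 rad/s; magnitude 0.34603 rad/s.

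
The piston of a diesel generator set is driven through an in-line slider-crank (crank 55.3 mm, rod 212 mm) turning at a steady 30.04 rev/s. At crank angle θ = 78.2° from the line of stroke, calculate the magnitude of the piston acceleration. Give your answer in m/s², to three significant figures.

ω = 2π·30 = 188.7 rad/s
x(θ) = r cosθ + √(L² − r² sin²θ); with ω constant, a = ω²·d²x/dθ².
d²x/dθ² = −r cosθ − r²(cos2θ)/√u − r⁴ sin²2θ/(4u^{3/2}),  u = L² − r² sin²θ = 0.0420138 m².
Substituting r = 0.0553 m, L = 0.212 m, θ = 78.2°: d²x/dθ² = +0.0023195 m.
a = ω²·d²x/dθ² = (188.7)²·(+0.0023195) = +82.634 m/s²;  |a| = 82.634 m/s².

82.6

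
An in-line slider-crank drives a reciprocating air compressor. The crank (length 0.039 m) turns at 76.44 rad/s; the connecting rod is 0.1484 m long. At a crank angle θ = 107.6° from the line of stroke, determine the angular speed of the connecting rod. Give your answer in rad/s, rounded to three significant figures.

ω = 76.44 rad/s
The rod makes angle φ with the slider axis where L sinφ = r sinθ; differentiating, L cosφ·φ̇ = r ω cosθ.
L cosφ = √(L² − r² sin²θ) = 0.14367 m.
|ω_rod| = r ω |cosθ| / √(L² − r² sin²θ) = 0.039·76.44·0.30237/0.14367 = 6.2743 rad/s.

6.27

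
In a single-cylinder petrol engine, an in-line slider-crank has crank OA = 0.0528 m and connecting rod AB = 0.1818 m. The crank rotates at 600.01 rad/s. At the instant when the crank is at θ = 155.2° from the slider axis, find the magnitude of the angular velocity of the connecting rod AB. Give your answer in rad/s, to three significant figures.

159

ω = 600 rad/s
The rod makes angle φ with the slider axis where L sinφ = r sinθ; differentiating, L cosφ·φ̇ = r ω cosθ.
L cosφ = √(L² − r² sin²θ) = 0.18045 m.
|ω_rod| = r ω |cosθ| / √(L² − r² sin²θ) = 0.0528·600·0.90778/0.18045 = 159.38 rad/s.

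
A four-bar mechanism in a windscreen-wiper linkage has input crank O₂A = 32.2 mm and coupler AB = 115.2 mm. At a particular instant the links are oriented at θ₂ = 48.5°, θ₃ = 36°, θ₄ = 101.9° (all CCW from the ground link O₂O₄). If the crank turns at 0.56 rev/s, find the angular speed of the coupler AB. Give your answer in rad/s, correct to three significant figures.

ω₂ = 3.519 rad/s (from 0.56 rev/s).
Differentiating the loop-closure r₂e^{iθ₂}+r₃e^{iθ₃}=r₁+r₄e^{iθ₄} gives r₂ω₂e^{iθ₂}+r₃ω₃e^{iθ₃}=r₄ω₄e^{iθ₄}.
Eliminating the other unknown: ω₃ = r₂ω₂ sin(θ₄−θ₂) / [r₃ sin(θ₃−θ₄)].
Numerator sine = +0.80282; denominator sine = -0.91283.
Result = 0.0322·3.519·(+0.80282) / (0.1152·(-0.91283)) = -0.86496 rad/s; magnitude 0.86496 rad/s.

0.865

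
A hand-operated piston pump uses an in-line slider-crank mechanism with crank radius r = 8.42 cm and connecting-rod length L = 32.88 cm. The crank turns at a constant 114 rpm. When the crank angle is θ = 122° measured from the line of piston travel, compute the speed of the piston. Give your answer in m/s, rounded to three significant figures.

ω = 2π·114/60 = 11.94 rad/s
For an in-line slider-crank, x = r cosθ + √(L² − r² sin²θ), so v = −rω sinθ·[1 + r cosθ/√(L² − r² sin²θ)].
With r = 0.0842 m, L = 0.3288 m, θ = 122°: √(L² − r² sin²θ) = 0.32095 m.
v = −0.0842·11.94·0.84805·[1 + 0.0842·-0.52992/0.32095] = -0.73394 m/s.
|v| = 0.73394 m/s.

0.734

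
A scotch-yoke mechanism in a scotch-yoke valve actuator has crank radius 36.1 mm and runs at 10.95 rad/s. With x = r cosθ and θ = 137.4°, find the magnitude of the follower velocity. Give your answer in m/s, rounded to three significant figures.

ω = 10.95 rad/s
x = r cosθ ⇒ ẋ = −rω sinθ.
|v| = rω|sinθ| = 0.0361·10.95·|sin 137.4°| = 0.26757 m/s.

0.268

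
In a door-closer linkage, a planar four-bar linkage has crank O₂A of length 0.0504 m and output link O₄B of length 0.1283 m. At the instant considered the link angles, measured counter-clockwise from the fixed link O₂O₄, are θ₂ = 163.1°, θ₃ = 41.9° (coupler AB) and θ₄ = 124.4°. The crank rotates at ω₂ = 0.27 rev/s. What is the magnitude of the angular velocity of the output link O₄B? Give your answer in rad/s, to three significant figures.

0.575

ω₂ = 1.696 rad/s (from 0.27 rev/s).
Differentiating the loop-closure r₂e^{iθ₂}+r₃e^{iθ₃}=r₁+r₄e^{iθ₄} gives r₂ω₂e^{iθ₂}+r₃ω₃e^{iθ₃}=r₄ω₄e^{iθ₄}.
Eliminating the other unknown: ω₄ = r₂ω₂ sin(θ₂−θ₃) / [r₄ sin(θ₄−θ₃)].
Numerator sine = +0.85536; denominator sine = +0.99144.
Result = 0.0504·1.696·(+0.85536) / (0.1283·(+0.99144)) = +0.57495 rad/s; magnitude 0.57495 rad/s.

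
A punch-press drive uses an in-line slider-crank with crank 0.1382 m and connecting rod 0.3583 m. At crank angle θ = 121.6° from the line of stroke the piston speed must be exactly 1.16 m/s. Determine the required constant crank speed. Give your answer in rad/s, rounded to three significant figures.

For an in-line slider-crank, |v_piston| = rω|sinθ|·[1 + r cosθ/√(L² − r² sin²θ)].
With r = 0.1382 m, L = 0.3583 m, θ = 121.6°: the bracketed kinematic factor |dx/dθ| = 0.092521 m.
ω = v/|dx/dθ| = 1.16/0.092521 = 12.538 rad/s.

12.5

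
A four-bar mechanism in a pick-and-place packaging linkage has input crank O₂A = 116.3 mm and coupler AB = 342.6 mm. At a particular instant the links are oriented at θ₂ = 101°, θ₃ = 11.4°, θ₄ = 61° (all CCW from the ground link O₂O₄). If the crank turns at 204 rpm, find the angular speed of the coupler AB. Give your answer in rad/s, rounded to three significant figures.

ω₂ = 21.36 rad/s (from 204 rpm).
Differentiating the loop-closure r₂e^{iθ₂}+r₃e^{iθ₃}=r₁+r₄e^{iθ₄} gives r₂ω₂e^{iθ₂}+r₃ω₃e^{iθ₃}=r₄ω₄e^{iθ₄}.
Eliminating the other unknown: ω₃ = r₂ω₂ sin(θ₄−θ₂) / [r₃ sin(θ₃−θ₄)].
Numerator sine = -0.64279; denominator sine = -0.76154.
Result = 0.1163·21.36·(-0.64279) / (0.3426·(-0.76154)) = +6.1211 rad/s; magnitude 6.1211 rad/s.

6.12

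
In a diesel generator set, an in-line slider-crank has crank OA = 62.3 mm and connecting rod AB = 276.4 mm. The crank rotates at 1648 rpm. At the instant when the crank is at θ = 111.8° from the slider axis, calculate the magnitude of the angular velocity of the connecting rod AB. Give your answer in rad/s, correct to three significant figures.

ω = 172.6 rad/s (converted from 1648 rpm).
The rod makes angle φ with the slider axis where L sinφ = r sinθ; differentiating, L cosφ·φ̇ = r ω cosθ.
L cosφ = √(L² − r² sin²θ) = 0.27028 m.
|ω_rod| = r ω |cosθ| / √(L² − r² sin²θ) = 0.0623·172.6·0.37137/0.27028 = 14.773 rad/s.

14.8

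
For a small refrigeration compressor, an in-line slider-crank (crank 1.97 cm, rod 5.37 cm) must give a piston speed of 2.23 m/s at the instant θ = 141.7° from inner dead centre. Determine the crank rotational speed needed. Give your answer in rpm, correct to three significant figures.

For an in-line slider-crank, |v_piston| = rω|sinθ|·[1 + r cosθ/√(L² − r² sin²θ)].
With r = 0.0197 m, L = 0.0537 m, θ = 141.7°: the bracketed kinematic factor |dx/dθ| = 0.0086 m.
ω = v/|dx/dθ| = 2.23/0.0086 = 259.3 rad/s.
N = 60ω/(2π) = 2476.2 rpm.

2480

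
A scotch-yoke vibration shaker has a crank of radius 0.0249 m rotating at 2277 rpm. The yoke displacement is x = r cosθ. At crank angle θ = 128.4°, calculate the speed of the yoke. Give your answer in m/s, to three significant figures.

4.65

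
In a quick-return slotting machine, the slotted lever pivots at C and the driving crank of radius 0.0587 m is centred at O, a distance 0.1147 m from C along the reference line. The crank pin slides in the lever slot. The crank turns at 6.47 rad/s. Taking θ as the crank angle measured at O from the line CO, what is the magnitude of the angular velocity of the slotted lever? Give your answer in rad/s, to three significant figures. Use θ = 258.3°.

0.970

ω = 6.47 rad/s
Crank pin A relative to C: A = (d + r cosθ, r sinθ); lever angle φ = atan2(r sinθ, d + r cosθ).
Differentiating tanφ: φ̇ = rω(d cosθ + r)/(d² + r² + 2dr cosθ).
d² + r² + 2dr cosθ = |CA|² = 0.0138711 m²;  d cosθ + r = +0.03544 m.
|ω_lever| = |0.0587·6.47·+0.03544| / 0.0138711 = 0.97035 rad/s.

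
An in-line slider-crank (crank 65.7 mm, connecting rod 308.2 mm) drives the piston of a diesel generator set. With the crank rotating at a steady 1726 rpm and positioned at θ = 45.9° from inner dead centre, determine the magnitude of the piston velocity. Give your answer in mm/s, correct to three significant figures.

ω = 2π·1726/60 = 180.7 rad/s
For an in-line slider-crank, x = r cosθ + √(L² − r² sin²θ), so v = −rω sinθ·[1 + r cosθ/√(L² − r² sin²θ)].
With r = 0.0657 m, L = 0.3082 m, θ = 45.9°: √(L² − r² sin²θ) = 0.30457 m.
v = −0.0657·180.7·0.71813·[1 + 0.0657·0.69591/0.30457] = -9.808 m/s.
|v| = 9.808 m/s = 9808 mm/s.

9810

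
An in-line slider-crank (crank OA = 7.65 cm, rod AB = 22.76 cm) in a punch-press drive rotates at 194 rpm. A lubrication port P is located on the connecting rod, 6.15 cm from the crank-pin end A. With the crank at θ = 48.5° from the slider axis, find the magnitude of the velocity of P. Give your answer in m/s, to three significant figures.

1.45

ω = 20.32 rad/s.  Crank-pin speed |V_A| = rω = 1.5541 m/s, perpendicular to OA.
Rod angle: sinφ = −(r/L) sinθ ⇒ φ = -14.580°; ω_rod = −rω cosθ/√(L²−r²sin²θ) = -4.6752 rad/s.
V_P = V_A + ω_rod × AP, with AP = 0.0615 m along the rod.
Components: V_Px = −rω sinθ − a·ω_rod·sinφ = -1.2364 m/s;  V_Py = rω cosθ + a·ω_rod·cosφ = +0.75154 m/s.
|V_P| = √(V_Px² + V_Py²) = 1.4469 m/s.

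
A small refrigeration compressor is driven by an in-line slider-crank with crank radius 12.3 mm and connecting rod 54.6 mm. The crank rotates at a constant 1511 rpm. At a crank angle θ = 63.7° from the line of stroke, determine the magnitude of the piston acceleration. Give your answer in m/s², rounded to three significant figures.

94.0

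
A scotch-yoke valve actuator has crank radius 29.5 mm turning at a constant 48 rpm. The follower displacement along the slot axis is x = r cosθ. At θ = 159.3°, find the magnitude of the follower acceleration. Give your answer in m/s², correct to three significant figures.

0.697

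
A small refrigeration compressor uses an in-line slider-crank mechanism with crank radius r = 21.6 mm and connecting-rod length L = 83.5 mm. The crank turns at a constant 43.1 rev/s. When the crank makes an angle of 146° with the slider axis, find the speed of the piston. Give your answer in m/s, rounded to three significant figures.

2.56

ω = 2π·43.1 = 270.8 rad/s
For an in-line slider-crank, x = r cosθ + √(L² − r² sin²θ), so v = −rω sinθ·[1 + r cosθ/√(L² − r² sin²θ)].
With r = 0.0216 m, L = 0.0835 m, θ = 146°: √(L² − r² sin²θ) = 0.082622 m.
v = −0.0216·270.8·0.55919·[1 + 0.0216·-0.82904/0.082622] = -2.562 m/s.
|v| = 2.562 m/s.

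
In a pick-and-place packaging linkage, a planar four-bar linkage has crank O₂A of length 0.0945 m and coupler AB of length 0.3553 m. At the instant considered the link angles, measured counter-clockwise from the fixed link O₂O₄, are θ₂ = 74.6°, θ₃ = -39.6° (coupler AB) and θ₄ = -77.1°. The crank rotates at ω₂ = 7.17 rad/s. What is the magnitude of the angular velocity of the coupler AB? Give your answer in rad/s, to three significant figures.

1.49

ω₂ = 7.17 rad/s
Differentiating the loop-closure r₂e^{iθ₂}+r₃e^{iθ₃}=r₁+r₄e^{iθ₄} gives r₂ω₂e^{iθ₂}+r₃ω₃e^{iθ₃}=r₄ω₄e^{iθ₄}.
Eliminating the other unknown: ω₃ = r₂ω₂ sin(θ₄−θ₂) / [r₃ sin(θ₃−θ₄)].
Numerator sine = -0.47409; denominator sine = +0.60876.
Result = 0.0945·7.17·(-0.47409) / (0.3553·(+0.60876)) = -1.4851 rad/s; magnitude 1.4851 rad/s.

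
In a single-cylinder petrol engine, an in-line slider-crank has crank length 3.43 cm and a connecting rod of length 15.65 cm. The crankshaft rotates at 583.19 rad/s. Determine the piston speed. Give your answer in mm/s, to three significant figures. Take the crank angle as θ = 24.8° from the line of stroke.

10100

ω = 583.2 rad/s
For an in-line slider-crank, x = r cosθ + √(L² − r² sin²θ), so v = −rω sinθ·[1 + r cosθ/√(L² − r² sin²θ)].
With r = 0.0343 m, L = 0.1565 m, θ = 24.8°: √(L² − r² sin²θ) = 0.15584 m.
v = −0.0343·583.2·0.41945·[1 + 0.0343·0.90778/0.15584] = -10.067 m/s.
|v| = 10.067 m/s = 10067 mm/s.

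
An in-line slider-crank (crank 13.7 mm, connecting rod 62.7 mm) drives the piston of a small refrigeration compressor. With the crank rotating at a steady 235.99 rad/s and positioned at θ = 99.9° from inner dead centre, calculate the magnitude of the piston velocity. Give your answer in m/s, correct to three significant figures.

ω = 236 rad/s
For an in-line slider-crank, x = r cosθ + √(L² − r² sin²θ), so v = −rω sinθ·[1 + r cosθ/√(L² − r² sin²θ)].
With r = 0.0137 m, L = 0.0627 m, θ = 99.9°: √(L² − r² sin²θ) = 0.06123 m.
v = −0.0137·236·0.98511·[1 + 0.0137·-0.17193/0.06123] = -3.0624 m/s.
|v| = 3.0624 m/s.

3.06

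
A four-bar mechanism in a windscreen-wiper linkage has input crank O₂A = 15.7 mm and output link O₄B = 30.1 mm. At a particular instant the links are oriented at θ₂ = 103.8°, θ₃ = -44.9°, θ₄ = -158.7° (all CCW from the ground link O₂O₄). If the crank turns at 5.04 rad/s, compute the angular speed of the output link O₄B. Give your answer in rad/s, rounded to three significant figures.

ω₂ = 5.04 rad/s
Differentiating the loop-closure r₂e^{iθ₂}+r₃e^{iθ₃}=r₁+r₄e^{iθ₄} gives r₂ω₂e^{iθ₂}+r₃ω₃e^{iθ₃}=r₄ω₄e^{iθ₄}.
Eliminating the other unknown: ω₄ = r₂ω₂ sin(θ₂−θ₃) / [r₄ sin(θ₄−θ₃)].
Numerator sine = +0.51952; denominator sine = -0.91496.
Result = 0.0157·5.04·(+0.51952) / (0.0301·(-0.91496)) = -1.4927 rad/s; magnitude 1.4927 rad/s.

1.49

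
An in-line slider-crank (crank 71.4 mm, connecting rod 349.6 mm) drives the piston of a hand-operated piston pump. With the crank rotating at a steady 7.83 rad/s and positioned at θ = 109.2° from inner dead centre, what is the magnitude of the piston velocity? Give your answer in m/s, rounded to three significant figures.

0.492

ω = 7.83 rad/s
For an in-line slider-crank, x = r cosθ + √(L² − r² sin²θ), so v = −rω sinθ·[1 + r cosθ/√(L² − r² sin²θ)].
With r = 0.0714 m, L = 0.3496 m, θ = 109.2°: √(L² − r² sin²θ) = 0.34304 m.
v = −0.0714·7.83·0.94438·[1 + 0.0714·-0.32887/0.34304] = -0.49183 m/s.
|v| = 0.49183 m/s.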